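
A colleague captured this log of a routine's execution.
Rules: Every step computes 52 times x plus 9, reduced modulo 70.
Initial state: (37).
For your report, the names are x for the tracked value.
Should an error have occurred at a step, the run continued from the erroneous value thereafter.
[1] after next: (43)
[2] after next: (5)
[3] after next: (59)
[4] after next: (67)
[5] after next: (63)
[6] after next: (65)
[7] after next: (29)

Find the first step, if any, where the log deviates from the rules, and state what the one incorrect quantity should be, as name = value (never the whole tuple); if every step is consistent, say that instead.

Recomputing the run from the initial state:
step 1: x = 43
step 2: x = 5
step 3: x = 59
step 4: x = 67
step 5: x = 63
step 6: x = 65
step 7: x = 29
This matches the log at every step.

no error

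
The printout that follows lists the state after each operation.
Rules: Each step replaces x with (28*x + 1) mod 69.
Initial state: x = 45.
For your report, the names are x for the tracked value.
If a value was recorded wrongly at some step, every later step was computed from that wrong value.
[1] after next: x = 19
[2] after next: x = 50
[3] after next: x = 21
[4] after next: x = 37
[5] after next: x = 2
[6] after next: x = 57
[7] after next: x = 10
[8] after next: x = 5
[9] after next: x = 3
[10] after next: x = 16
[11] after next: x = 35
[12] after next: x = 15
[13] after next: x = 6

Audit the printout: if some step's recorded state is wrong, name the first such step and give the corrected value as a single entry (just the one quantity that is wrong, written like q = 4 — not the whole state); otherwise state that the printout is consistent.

step 13, x = 7

step 1: x = (28*45 + 1) mod 69 = 19 -> confirmed correct
step 2: x = (28*19 + 1) mod 69 = 50 -> confirmed correct
step 3: x = (28*50 + 1) mod 69 = 21 -> consistent with the printout
step 4: x = (28*21 + 1) mod 69 = 37 -> exactly as logged
step 5: x = (28*37 + 1) mod 69 = 2 -> exactly as logged
step 6: x = (28*2 + 1) mod 69 = 57 -> matches
step 7: x = (28*57 + 1) mod 69 = 10 -> consistent with the printout
step 8: x = (28*10 + 1) mod 69 = 5 -> exactly as logged
step 9: x = (28*5 + 1) mod 69 = 3 -> checks out
step 10: x = (28*3 + 1) mod 69 = 16 -> confirmed correct
step 11: x = (28*16 + 1) mod 69 = 35 -> in agreement
step 12: x = (28*35 + 1) mod 69 = 15 -> no discrepancy
step 13: x = (28*15 + 1) mod 69 = 7 -> the recorded entry deviates here
So the first discrepancy is step 13, where the right value is x = 7.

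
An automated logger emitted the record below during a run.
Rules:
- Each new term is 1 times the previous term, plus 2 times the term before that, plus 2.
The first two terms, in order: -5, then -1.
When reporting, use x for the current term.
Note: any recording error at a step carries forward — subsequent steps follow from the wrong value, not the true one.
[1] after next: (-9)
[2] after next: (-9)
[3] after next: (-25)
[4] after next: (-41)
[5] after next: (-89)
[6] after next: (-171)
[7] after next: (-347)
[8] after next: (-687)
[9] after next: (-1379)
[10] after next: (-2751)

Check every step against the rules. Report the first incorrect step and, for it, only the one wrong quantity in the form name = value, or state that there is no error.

Step 1: x = 1*(-1) + (2)*(-5) + (2) = -9 — checks out.
Step 2: x = 1*(-9) + (2)*(-1) + (2) = -9 — confirmed correct.
Step 3: x = 1*(-9) + (2)*(-9) + (2) = -25 — verified.
Step 4: x = 1*(-25) + (2)*(-9) + (2) = -41 — matches.
Step 5: x = 1*(-41) + (2)*(-25) + (2) = -89 — verified.
Step 6: x = 1*(-89) + (2)*(-41) + (2) = -169 — not what was recorded.
Conclusion: step 6 carries the first error; the entry should be x = -169.

step 6, x = -169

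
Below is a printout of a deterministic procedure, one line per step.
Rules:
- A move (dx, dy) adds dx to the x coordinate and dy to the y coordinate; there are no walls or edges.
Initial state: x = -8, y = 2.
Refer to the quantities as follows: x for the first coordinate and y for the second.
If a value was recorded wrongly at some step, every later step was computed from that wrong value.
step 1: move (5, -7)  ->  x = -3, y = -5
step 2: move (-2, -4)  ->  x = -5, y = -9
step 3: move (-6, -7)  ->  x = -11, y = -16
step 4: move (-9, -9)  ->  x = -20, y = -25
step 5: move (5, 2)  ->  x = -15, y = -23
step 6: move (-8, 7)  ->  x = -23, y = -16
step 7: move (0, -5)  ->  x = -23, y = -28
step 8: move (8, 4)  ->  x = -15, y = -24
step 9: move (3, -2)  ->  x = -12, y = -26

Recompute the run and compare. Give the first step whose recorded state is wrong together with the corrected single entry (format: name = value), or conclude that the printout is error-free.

Step 1: x = -8 + (5) = -3, y = 2 + (-7) = -5 — no discrepancy.
Step 2: x = -3 + (-2) = -5, y = -5 + (-4) = -9 — confirmed correct.
Step 3: x = -5 + (-6) = -11, y = -9 + (-7) = -16 — exactly as logged.
Step 4: x = -11 + (-9) = -20, y = -16 + (-9) = -25 — exactly as logged.
Step 5: x = -20 + (5) = -15, y = -25 + (2) = -23 — no discrepancy.
Step 6: x = -15 + (-8) = -23, y = -23 + (7) = -16 — checks out.
Step 7: x = -23 + (0) = -23, y = -16 + (-5) = -21 — the printout disagrees here.
Step 7 is the first one off; corrected, y = -21.

step 7, y = -21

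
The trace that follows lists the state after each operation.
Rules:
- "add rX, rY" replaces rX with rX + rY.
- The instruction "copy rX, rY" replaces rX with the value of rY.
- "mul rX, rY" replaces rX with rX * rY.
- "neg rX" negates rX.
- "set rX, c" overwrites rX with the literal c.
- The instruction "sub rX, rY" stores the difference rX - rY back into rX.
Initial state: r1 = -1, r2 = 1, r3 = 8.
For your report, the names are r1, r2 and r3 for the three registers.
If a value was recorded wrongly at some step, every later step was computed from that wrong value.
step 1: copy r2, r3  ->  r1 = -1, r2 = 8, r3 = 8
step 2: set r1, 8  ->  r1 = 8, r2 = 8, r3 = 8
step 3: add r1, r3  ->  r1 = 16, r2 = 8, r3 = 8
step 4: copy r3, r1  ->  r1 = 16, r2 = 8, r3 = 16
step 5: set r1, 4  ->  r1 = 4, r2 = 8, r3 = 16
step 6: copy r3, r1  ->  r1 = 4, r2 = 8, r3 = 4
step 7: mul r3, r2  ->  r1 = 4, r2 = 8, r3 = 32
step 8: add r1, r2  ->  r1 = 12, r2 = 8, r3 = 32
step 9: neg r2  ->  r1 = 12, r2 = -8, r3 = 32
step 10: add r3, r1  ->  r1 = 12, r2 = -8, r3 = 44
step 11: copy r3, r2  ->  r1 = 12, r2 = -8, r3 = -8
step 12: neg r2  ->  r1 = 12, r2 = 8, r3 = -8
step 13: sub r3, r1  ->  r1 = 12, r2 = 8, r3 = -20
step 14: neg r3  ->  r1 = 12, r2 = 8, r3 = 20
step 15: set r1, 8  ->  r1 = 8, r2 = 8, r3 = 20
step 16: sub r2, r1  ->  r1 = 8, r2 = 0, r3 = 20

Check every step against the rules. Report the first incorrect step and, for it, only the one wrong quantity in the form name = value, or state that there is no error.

Step 1: r2 = 8 — matches.
Step 2: r1 = 8 — consistent with the trace.
Step 3: r1 = 8 + 8 = 16 — matches.
Step 4: r3 = 16 — checks out.
Step 5: r1 = 4 — agrees with the trace.
Step 6: r3 = 4 — checks out.
Step 7: r3 = 4 * 8 = 32 — checks out.
Step 8: r1 = 4 + 8 = 12 — agrees with the trace.
Step 9: r2 = -(8) = -8 — confirmed correct.
Step 10: r3 = 32 + 12 = 44 — same as recorded.
Step 11: r3 = -8 — verified.
Step 12: r2 = -(-8) = 8 — same as recorded.
Step 13: r3 = -8 - 12 = -20 — no discrepancy.
Step 14: r3 = -(-20) = 20 — consistent with the trace.
Step 15: r1 = 8 — no discrepancy.
Step 16: r2 = 8 - 8 = 0 — same as recorded.
Each recorded entry agrees with the recomputation.

no error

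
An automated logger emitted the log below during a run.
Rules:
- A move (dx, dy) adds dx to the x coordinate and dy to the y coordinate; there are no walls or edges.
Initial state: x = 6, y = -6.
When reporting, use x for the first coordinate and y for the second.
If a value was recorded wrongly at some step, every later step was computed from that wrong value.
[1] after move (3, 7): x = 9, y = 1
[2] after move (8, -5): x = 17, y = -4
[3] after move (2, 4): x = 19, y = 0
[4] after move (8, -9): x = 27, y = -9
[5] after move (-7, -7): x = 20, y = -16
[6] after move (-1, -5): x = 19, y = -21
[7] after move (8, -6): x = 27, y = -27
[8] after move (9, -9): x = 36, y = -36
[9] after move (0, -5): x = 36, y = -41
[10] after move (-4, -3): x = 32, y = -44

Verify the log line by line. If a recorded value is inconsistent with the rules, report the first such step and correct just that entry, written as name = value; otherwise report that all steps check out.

Recomputing the run from the initial state:
step 1: x = 9, y = 1
step 2: x = 17, y = -4
step 3: x = 19, y = 0
step 4: x = 27, y = -9
step 5: x = 20, y = -16
step 6: x = 19, y = -21
step 7: x = 27, y = -27
step 8: x = 36, y = -36
step 9: x = 36, y = -41
step 10: x = 32, y = -44
This matches the log at every step.

no error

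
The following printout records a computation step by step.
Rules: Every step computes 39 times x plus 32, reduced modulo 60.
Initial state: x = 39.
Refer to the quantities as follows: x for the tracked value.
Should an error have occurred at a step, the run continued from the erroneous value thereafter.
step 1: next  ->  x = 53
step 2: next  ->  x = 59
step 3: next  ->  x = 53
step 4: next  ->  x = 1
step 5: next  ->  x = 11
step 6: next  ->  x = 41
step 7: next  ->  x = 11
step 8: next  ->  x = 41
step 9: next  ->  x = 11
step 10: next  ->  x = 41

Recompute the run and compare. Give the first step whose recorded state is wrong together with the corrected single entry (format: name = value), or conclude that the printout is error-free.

step 4, x = 59

Step 1: x = (39*39 + 32) mod 60 = 53 — agrees with the printout.
Step 2: x = (39*53 + 32) mod 60 = 59 — matches.
Step 3: x = (39*59 + 32) mod 60 = 53 — agrees with the printout.
Step 4: x = (39*53 + 32) mod 60 = 59 — not what was recorded.
Conclusion: step 4 carries the first error; the entry should be x = 59.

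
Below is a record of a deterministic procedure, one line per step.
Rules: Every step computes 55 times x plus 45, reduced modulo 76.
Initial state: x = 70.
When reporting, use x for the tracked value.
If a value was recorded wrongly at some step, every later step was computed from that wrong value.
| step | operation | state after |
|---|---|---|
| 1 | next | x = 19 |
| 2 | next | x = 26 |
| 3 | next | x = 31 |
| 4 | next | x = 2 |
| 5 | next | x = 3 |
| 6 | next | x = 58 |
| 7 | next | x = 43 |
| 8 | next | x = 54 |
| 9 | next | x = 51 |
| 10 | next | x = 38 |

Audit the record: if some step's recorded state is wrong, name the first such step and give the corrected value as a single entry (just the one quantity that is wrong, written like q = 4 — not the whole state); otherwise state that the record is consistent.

no error

Step 1: x = (55*70 + 45) mod 76 = 19 — same as recorded.
Step 2: x = (55*19 + 45) mod 76 = 26 — same as recorded.
Step 3: x = (55*26 + 45) mod 76 = 31 — agrees with the record.
Step 4: x = (55*31 + 45) mod 76 = 2 — confirmed correct.
Step 5: x = (55*2 + 45) mod 76 = 3 — agrees with the record.
Step 6: x = (55*3 + 45) mod 76 = 58 — confirmed correct.
Step 7: x = (55*58 + 45) mod 76 = 43 — confirmed correct.
Step 8: x = (55*43 + 45) mod 76 = 54 — matches.
Step 9: x = (55*54 + 45) mod 76 = 51 — no discrepancy.
Step 10: x = (55*51 + 45) mod 76 = 38 — verified.
The recomputation confirms every line.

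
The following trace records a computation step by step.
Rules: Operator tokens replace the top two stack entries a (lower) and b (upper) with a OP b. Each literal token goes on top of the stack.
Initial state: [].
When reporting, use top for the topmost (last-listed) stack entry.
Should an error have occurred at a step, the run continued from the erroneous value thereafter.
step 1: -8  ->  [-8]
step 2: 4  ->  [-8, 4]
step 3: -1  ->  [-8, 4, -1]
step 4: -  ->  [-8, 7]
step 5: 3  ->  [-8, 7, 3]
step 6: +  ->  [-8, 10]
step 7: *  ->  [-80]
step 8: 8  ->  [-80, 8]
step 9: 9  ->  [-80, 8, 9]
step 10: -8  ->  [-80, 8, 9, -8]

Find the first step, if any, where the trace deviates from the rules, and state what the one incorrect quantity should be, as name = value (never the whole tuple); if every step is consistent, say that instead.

step 4, top = 5

Recomputing the run from the initial state:
step 1: [-8]
step 2: [-8, 4]
step 3: [-8, 4, -1]
step 4: [-8, 5]
step 5: [-8, 5, 3]
step 6: [-8, 8]
step 7: [-64]
step 8: [-64, 8]
step 9: [-64, 8, 9]
step 10: [-64, 8, 9, -8]
The first disagreement with the trace is at step 4, where the value should be top = 5.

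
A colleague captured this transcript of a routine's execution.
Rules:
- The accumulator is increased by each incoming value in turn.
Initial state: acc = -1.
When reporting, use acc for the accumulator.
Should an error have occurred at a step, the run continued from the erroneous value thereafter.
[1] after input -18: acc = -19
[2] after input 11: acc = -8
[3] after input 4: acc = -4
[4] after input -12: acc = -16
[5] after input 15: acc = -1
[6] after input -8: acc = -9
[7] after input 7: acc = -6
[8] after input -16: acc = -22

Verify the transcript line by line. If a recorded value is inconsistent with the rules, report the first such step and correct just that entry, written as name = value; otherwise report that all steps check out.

step 1: acc = -1 + -18 = -19 -> matches
step 2: acc = -19 + 11 = -8 -> in agreement
step 3: acc = -8 + 4 = -4 -> no discrepancy
step 4: acc = -4 + -12 = -16 -> matches
step 5: acc = -16 + 15 = -1 -> no discrepancy
step 6: acc = -1 + -8 = -9 -> confirmed correct
step 7: acc = -9 + 7 = -2 -> the recorded entry deviates here
First incorrect step: 7; the correct value is acc = -2.

step 7, acc = -2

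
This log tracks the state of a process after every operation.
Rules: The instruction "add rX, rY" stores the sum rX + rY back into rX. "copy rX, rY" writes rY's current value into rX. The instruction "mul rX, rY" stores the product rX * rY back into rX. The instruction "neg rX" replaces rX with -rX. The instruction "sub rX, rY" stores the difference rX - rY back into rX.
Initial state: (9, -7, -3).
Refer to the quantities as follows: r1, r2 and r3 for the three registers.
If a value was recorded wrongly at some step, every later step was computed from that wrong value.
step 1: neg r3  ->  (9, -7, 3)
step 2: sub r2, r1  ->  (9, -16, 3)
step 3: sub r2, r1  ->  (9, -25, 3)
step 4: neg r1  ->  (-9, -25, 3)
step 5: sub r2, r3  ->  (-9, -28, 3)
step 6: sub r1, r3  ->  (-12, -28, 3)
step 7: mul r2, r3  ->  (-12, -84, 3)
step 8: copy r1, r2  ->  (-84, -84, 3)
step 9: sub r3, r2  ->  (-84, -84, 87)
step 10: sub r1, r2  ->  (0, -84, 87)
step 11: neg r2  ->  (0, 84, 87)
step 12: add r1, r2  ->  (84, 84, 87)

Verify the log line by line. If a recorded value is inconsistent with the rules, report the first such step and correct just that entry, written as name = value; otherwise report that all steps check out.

no error

Recomputing the run from the initial state:
step 1: r1 = 9, r2 = -7, r3 = 3
step 2: r1 = 9, r2 = -16, r3 = 3
step 3: r1 = 9, r2 = -25, r3 = 3
step 4: r1 = -9, r2 = -25, r3 = 3
step 5: r1 = -9, r2 = -28, r3 = 3
step 6: r1 = -12, r2 = -28, r3 = 3
step 7: r1 = -12, r2 = -84, r3 = 3
step 8: r1 = -84, r2 = -84, r3 = 3
step 9: r1 = -84, r2 = -84, r3 = 87
step 10: r1 = 0, r2 = -84, r3 = 87
step 11: r1 = 0, r2 = 84, r3 = 87
step 12: r1 = 84, r2 = 84, r3 = 87
This matches the log at every step.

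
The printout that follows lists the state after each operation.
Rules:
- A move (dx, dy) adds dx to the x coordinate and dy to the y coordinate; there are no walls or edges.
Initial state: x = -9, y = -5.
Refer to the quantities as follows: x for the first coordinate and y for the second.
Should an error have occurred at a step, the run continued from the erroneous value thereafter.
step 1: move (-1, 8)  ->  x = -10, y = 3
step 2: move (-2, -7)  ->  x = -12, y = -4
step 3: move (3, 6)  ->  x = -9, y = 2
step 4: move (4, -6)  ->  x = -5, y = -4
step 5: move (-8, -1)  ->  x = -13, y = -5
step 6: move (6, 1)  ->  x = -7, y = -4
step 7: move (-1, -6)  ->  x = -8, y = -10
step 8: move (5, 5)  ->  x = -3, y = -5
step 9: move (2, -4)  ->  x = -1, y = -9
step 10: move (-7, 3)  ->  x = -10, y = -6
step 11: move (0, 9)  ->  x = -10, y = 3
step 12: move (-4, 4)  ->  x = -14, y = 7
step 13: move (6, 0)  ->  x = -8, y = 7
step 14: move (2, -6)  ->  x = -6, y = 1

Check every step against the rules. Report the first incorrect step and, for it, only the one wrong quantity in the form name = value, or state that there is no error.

step 1: x = -9 + (-1) = -10, y = -5 + (8) = 3 -> exactly as logged
step 2: x = -10 + (-2) = -12, y = 3 + (-7) = -4 -> same as recorded
step 3: x = -12 + (3) = -9, y = -4 + (6) = 2 -> consistent with the printout
step 4: x = -9 + (4) = -5, y = 2 + (-6) = -4 -> agrees with the printout
step 5: x = -5 + (-8) = -13, y = -4 + (-1) = -5 -> matches
step 6: x = -13 + (6) = -7, y = -5 + (1) = -4 -> verified
step 7: x = -7 + (-1) = -8, y = -4 + (-6) = -10 -> consistent with the printout
step 8: x = -8 + (5) = -3, y = -10 + (5) = -5 -> consistent with the printout
step 9: x = -3 + (2) = -1, y = -5 + (-4) = -9 -> confirmed correct
step 10: x = -1 + (-7) = -8, y = -9 + (3) = -6 -> the printout disagrees here
That makes step 10 the first incorrect line — x = -8 is what it should show.

step 10, x = -8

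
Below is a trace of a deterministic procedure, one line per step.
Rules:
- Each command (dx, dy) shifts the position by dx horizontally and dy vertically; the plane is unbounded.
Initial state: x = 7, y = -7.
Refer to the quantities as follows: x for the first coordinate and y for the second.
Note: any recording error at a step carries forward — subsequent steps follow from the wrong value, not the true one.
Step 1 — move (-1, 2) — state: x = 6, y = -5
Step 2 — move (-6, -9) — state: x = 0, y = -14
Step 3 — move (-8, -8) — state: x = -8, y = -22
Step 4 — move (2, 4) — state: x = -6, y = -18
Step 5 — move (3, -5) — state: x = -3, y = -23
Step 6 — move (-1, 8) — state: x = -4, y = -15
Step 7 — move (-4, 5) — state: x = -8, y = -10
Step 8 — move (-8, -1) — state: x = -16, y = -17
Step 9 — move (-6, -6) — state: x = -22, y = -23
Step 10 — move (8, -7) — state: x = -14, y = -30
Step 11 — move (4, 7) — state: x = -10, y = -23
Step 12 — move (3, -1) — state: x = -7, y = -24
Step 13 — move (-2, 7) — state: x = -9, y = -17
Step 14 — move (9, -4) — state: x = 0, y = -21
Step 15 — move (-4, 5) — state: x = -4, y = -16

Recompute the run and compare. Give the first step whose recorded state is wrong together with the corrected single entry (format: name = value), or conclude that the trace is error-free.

step 8, y = -11

step 1: x = 7 + (-1) = 6, y = -7 + (2) = -5 -> confirmed correct
step 2: x = 6 + (-6) = 0, y = -5 + (-9) = -14 -> verified
step 3: x = 0 + (-8) = -8, y = -14 + (-8) = -22 -> agrees with the trace
step 4: x = -8 + (2) = -6, y = -22 + (4) = -18 -> in agreement
step 5: x = -6 + (3) = -3, y = -18 + (-5) = -23 -> same as recorded
step 6: x = -3 + (-1) = -4, y = -23 + (8) = -15 -> checks out
step 7: x = -4 + (-4) = -8, y = -15 + (5) = -10 -> in agreement
step 8: x = -8 + (-8) = -16, y = -10 + (-1) = -11 -> this is not what the trace shows
First incorrect step: 8; the correct value is y = -11.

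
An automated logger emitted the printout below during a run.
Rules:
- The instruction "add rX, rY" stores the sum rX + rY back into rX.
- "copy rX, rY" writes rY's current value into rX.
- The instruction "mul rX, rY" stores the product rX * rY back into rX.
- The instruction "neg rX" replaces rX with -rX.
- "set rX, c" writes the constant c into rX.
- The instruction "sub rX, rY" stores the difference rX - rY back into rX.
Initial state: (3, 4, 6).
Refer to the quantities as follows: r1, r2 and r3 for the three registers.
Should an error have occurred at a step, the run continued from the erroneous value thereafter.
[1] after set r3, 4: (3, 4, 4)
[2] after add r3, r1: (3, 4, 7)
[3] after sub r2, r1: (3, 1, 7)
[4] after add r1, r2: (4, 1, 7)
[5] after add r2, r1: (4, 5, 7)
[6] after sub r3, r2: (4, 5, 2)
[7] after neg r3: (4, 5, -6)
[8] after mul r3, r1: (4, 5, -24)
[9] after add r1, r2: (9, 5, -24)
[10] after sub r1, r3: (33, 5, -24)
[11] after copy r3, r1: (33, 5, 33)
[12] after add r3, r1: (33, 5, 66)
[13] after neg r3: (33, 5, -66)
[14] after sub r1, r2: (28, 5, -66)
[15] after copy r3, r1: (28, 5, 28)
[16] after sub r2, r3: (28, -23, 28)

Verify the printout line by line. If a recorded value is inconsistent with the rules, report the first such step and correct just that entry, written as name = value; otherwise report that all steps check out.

Recomputing the run from the initial state:
step 1: r1 = 3, r2 = 4, r3 = 4
step 2: r1 = 3, r2 = 4, r3 = 7
step 3: r1 = 3, r2 = 1, r3 = 7
step 4: r1 = 4, r2 = 1, r3 = 7
step 5: r1 = 4, r2 = 5, r3 = 7
step 6: r1 = 4, r2 = 5, r3 = 2
step 7: r1 = 4, r2 = 5, r3 = -2
step 8: r1 = 4, r2 = 5, r3 = -8
step 9: r1 = 9, r2 = 5, r3 = -8
step 10: r1 = 17, r2 = 5, r3 = -8
step 11: r1 = 17, r2 = 5, r3 = 17
step 12: r1 = 17, r2 = 5, r3 = 34
step 13: r1 = 17, r2 = 5, r3 = -34
step 14: r1 = 12, r2 = 5, r3 = -34
step 15: r1 = 12, r2 = 5, r3 = 12
step 16: r1 = 12, r2 = -7, r3 = 12
The first disagreement with the printout is at step 7, where the value should be r3 = -2.

step 7, r3 = -2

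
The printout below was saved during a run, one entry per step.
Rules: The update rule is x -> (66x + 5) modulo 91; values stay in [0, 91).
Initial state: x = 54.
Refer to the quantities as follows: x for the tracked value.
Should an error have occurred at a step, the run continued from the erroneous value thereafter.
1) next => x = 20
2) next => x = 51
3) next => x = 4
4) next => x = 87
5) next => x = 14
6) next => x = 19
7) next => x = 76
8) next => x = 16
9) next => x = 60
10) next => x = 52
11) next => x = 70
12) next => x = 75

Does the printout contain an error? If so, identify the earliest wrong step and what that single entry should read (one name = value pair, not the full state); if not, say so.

Recomputing the run from the initial state:
step 1: x = 20
step 2: x = 51
step 3: x = 4
step 4: x = 87
step 5: x = 14
step 6: x = 19
step 7: x = 76
step 8: x = 16
step 9: x = 60
step 10: x = 52
step 11: x = 70
step 12: x = 75
This matches the printout at every step.

no error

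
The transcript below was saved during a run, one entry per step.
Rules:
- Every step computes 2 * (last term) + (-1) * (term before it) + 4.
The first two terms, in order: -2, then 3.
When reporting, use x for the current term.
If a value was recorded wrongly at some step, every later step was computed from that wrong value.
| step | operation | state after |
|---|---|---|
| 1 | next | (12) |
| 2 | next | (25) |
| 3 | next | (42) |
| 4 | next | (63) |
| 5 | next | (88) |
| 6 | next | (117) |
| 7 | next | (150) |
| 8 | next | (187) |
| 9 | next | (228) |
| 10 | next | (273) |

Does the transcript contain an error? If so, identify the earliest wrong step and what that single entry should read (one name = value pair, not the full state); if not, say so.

step 1: x = 2*(3) + (-1)*(-2) + (4) = 12 -> verified
step 2: x = 2*(12) + (-1)*(3) + (4) = 25 -> consistent with the transcript
step 3: x = 2*(25) + (-1)*(12) + (4) = 42 -> no discrepancy
step 4: x = 2*(42) + (-1)*(25) + (4) = 63 -> exactly as logged
step 5: x = 2*(63) + (-1)*(42) + (4) = 88 -> in agreement
step 6: x = 2*(88) + (-1)*(63) + (4) = 117 -> checks out
step 7: x = 2*(117) + (-1)*(88) + (4) = 150 -> in agreement
step 8: x = 2*(150) + (-1)*(117) + (4) = 187 -> exactly as logged
step 9: x = 2*(187) + (-1)*(150) + (4) = 228 -> no discrepancy
step 10: x = 2*(228) + (-1)*(187) + (4) = 273 -> checks out
The recomputation confirms every line.

no error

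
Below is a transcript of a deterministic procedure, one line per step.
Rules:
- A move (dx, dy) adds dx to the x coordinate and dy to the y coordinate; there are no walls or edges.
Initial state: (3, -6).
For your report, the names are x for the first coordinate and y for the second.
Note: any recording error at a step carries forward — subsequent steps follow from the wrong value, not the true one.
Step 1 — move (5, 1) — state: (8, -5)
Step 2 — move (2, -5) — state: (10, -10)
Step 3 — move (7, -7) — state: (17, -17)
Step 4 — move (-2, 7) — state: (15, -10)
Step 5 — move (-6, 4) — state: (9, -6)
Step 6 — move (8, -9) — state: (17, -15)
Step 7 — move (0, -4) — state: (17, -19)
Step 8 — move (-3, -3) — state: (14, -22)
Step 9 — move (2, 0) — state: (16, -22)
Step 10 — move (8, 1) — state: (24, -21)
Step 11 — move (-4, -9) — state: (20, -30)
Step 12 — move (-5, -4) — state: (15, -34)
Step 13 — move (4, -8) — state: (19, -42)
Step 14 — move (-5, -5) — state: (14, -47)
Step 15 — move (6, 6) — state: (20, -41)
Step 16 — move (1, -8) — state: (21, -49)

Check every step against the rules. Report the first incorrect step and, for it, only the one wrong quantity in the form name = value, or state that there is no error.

1. x = 3 + (5) = 8, y = -6 + (1) = -5 (in agreement)
2. x = 8 + (2) = 10, y = -5 + (-5) = -10 (exactly as logged)
3. x = 10 + (7) = 17, y = -10 + (-7) = -17 (no discrepancy)
4. x = 17 + (-2) = 15, y = -17 + (7) = -10 (confirmed correct)
5. x = 15 + (-6) = 9, y = -10 + (4) = -6 (agrees with the transcript)
6. x = 9 + (8) = 17, y = -6 + (-9) = -15 (matches)
7. x = 17 + (0) = 17, y = -15 + (-4) = -19 (in agreement)
8. x = 17 + (-3) = 14, y = -19 + (-3) = -22 (verified)
9. x = 14 + (2) = 16, y = -22 + (0) = -22 (no discrepancy)
10. x = 16 + (8) = 24, y = -22 + (1) = -21 (agrees with the transcript)
11. x = 24 + (-4) = 20, y = -21 + (-9) = -30 (matches)
12. x = 20 + (-5) = 15, y = -30 + (-4) = -34 (matches)
13. x = 15 + (4) = 19, y = -34 + (-8) = -42 (verified)
14. x = 19 + (-5) = 14, y = -42 + (-5) = -47 (consistent with the transcript)
15. x = 14 + (6) = 20, y = -47 + (6) = -41 (no discrepancy)
16. x = 20 + (1) = 21, y = -41 + (-8) = -49 (checks out)
No step deviates from the rules.

no error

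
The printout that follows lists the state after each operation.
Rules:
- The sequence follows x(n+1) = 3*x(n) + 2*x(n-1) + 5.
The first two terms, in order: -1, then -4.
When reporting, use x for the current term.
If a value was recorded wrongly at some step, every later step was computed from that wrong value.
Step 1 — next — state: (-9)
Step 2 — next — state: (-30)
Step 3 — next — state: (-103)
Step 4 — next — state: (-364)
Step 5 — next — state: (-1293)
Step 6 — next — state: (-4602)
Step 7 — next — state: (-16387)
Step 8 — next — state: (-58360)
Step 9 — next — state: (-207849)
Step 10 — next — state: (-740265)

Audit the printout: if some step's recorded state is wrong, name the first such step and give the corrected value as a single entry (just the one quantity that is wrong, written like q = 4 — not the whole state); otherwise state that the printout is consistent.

step 10, x = -740262

Step 1: x = 3*(-4) + (2)*(-1) + (5) = -9 — matches.
Step 2: x = 3*(-9) + (2)*(-4) + (5) = -30 — matches.
Step 3: x = 3*(-30) + (2)*(-9) + (5) = -103 — consistent with the printout.
Step 4: x = 3*(-103) + (2)*(-30) + (5) = -364 — verified.
Step 5: x = 3*(-364) + (2)*(-103) + (5) = -1293 — verified.
Step 6: x = 3*(-1293) + (2)*(-364) + (5) = -4602 — agrees with the printout.
Step 7: x = 3*(-4602) + (2)*(-1293) + (5) = -16387 — exactly as logged.
Step 8: x = 3*(-16387) + (2)*(-4602) + (5) = -58360 — exactly as logged.
Step 9: x = 3*(-58360) + (2)*(-16387) + (5) = -207849 — same as recorded.
Step 10: x = 3*(-207849) + (2)*(-58360) + (5) = -740262 — the printout has a different value.
Conclusion: step 10 carries the first error; the entry should be x = -740262.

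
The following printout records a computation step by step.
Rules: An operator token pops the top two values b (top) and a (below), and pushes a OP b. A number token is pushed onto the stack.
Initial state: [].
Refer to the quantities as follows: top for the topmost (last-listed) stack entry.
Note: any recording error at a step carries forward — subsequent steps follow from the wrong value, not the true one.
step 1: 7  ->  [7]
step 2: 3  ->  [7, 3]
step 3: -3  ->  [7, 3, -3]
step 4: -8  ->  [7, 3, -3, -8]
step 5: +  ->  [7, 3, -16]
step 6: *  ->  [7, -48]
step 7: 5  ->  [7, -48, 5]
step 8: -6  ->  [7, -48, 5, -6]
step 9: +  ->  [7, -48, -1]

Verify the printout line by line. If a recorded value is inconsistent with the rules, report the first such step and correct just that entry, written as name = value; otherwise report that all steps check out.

step 5, top = -11

Recomputing the run from the initial state:
step 1: [7]
step 2: [7, 3]
step 3: [7, 3, -3]
step 4: [7, 3, -3, -8]
step 5: [7, 3, -11]
step 6: [7, -33]
step 7: [7, -33, 5]
step 8: [7, -33, 5, -6]
step 9: [7, -33, -1]
The first disagreement with the printout is at step 5, where the value should be top = -11.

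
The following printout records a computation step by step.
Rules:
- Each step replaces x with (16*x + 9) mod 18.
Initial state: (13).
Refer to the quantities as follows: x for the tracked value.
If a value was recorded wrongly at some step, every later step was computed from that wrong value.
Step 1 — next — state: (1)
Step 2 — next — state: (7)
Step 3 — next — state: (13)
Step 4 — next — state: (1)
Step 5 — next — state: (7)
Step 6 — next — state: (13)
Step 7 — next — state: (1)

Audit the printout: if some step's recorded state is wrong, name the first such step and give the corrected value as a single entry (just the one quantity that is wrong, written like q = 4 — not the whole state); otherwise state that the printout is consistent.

no error

Recomputing the run from the initial state:
step 1: x = 1
step 2: x = 7
step 3: x = 13
step 4: x = 1
step 5: x = 7
step 6: x = 13
step 7: x = 1
This matches the printout at every step.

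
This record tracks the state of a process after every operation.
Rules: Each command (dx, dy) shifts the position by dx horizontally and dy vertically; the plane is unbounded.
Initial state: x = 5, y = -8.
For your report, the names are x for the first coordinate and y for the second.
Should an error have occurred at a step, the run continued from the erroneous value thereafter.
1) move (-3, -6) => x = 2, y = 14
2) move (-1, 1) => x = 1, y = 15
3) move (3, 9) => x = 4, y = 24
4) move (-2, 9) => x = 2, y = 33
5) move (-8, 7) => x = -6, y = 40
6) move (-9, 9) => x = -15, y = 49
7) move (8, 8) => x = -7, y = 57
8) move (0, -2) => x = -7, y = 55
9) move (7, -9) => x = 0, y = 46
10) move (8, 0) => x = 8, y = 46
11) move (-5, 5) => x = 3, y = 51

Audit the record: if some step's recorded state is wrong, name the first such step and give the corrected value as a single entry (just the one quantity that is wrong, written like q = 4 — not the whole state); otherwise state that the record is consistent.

Recomputing the run from the initial state:
step 1: x = 2, y = -14
step 2: x = 1, y = -13
step 3: x = 4, y = -4
step 4: x = 2, y = 5
step 5: x = -6, y = 12
step 6: x = -15, y = 21
step 7: x = -7, y = 29
step 8: x = -7, y = 27
step 9: x = 0, y = 18
step 10: x = 8, y = 18
step 11: x = 3, y = 23
The first disagreement with the record is at step 1, where the value should be y = -14.

step 1, y = -14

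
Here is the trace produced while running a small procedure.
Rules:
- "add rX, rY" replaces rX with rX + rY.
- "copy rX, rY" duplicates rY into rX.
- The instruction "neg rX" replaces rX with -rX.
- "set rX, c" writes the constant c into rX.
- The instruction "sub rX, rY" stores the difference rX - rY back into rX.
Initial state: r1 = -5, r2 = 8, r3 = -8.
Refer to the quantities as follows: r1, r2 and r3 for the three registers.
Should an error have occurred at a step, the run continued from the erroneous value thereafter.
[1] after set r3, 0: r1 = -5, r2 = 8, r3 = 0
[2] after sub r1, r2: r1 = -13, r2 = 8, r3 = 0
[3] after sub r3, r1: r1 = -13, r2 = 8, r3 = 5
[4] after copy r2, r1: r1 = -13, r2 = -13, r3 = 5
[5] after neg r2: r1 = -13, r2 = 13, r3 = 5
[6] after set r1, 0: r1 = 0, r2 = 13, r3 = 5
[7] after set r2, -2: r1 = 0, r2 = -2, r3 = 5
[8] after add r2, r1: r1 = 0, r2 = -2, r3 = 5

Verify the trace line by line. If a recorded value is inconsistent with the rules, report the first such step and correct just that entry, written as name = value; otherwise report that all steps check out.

step 3, r3 = 13

1. r3 = 0 (in agreement)
2. r1 = -5 - 8 = -13 (matches)
3. r3 = 0 - -13 = 13 (not what was recorded)
So the first discrepancy is step 3, where the right value is r3 = 13.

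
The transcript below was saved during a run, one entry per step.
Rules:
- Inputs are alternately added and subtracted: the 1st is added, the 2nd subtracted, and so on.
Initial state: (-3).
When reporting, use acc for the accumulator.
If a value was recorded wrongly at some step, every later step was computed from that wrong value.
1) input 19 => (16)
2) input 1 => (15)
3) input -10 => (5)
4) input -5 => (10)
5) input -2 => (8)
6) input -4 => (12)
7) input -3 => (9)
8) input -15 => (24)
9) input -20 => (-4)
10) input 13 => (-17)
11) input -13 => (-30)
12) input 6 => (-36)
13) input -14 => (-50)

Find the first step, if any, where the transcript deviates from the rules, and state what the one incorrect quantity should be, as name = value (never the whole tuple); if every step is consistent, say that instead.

step 9, acc = 4

step 1: acc = -3 + 19 = 16 -> same as recorded
step 2: acc = 16 - 1 = 15 -> in agreement
step 3: acc = 15 + -10 = 5 -> same as recorded
step 4: acc = 5 - -5 = 10 -> verified
step 5: acc = 10 + -2 = 8 -> verified
step 6: acc = 8 - -4 = 12 -> matches
step 7: acc = 12 + -3 = 9 -> checks out
step 8: acc = 9 - -15 = 24 -> consistent with the transcript
step 9: acc = 24 + -20 = 4 -> the entry is off here
The earliest wrong entry is at step 9: it should read acc = 4.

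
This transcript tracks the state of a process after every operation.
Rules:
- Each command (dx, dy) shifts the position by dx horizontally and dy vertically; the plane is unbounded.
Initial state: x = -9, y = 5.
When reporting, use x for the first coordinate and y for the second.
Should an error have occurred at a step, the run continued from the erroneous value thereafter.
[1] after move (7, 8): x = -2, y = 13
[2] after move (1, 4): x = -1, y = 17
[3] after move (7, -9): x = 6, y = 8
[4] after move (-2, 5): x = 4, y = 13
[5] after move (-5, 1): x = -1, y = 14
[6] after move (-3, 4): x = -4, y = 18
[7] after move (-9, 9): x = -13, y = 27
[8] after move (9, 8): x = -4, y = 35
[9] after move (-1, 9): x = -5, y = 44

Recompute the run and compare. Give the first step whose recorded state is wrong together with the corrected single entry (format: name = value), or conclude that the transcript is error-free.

Recomputing the run from the initial state:
step 1: x = -2, y = 13
step 2: x = -1, y = 17
step 3: x = 6, y = 8
step 4: x = 4, y = 13
step 5: x = -1, y = 14
step 6: x = -4, y = 18
step 7: x = -13, y = 27
step 8: x = -4, y = 35
step 9: x = -5, y = 44
This matches the transcript at every step.

no error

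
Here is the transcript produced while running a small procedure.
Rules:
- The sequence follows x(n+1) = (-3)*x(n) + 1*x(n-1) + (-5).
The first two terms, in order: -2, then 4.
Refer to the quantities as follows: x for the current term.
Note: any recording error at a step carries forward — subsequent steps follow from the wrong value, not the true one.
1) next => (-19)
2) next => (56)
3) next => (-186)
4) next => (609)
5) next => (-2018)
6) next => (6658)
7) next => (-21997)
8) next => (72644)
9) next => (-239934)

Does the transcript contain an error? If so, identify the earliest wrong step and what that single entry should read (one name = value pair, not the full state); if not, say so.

Step 1: x = -3*(4) + (1)*(-2) + (-5) = -19 — confirmed correct.
Step 2: x = -3*(-19) + (1)*(4) + (-5) = 56 — verified.
Step 3: x = -3*(56) + (1)*(-19) + (-5) = -192 — this is not what the transcript shows.
First incorrect step: 3; the correct value is x = -192.

step 3, x = -192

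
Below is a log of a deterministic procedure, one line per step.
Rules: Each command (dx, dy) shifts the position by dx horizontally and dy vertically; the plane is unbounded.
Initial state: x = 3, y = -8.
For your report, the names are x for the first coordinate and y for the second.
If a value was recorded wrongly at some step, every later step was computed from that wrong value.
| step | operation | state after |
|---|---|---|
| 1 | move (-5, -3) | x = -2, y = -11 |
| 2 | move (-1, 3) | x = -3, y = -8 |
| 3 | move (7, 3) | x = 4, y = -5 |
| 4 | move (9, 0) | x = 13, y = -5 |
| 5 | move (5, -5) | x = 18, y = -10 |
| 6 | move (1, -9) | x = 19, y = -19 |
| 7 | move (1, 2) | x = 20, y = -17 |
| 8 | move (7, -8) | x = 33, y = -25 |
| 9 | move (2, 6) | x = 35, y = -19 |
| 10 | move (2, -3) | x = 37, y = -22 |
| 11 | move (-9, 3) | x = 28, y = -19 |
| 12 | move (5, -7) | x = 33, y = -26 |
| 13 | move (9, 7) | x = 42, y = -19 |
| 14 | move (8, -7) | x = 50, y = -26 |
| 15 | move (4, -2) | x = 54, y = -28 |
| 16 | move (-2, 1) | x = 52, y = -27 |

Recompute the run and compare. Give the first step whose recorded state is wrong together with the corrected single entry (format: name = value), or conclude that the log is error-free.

step 8, x = 27

Recomputing the run from the initial state:
step 1: x = -2, y = -11
step 2: x = -3, y = -8
step 3: x = 4, y = -5
step 4: x = 13, y = -5
step 5: x = 18, y = -10
step 6: x = 19, y = -19
step 7: x = 20, y = -17
step 8: x = 27, y = -25
step 9: x = 29, y = -19
step 10: x = 31, y = -22
step 11: x = 22, y = -19
step 12: x = 27, y = -26
step 13: x = 36, y = -19
step 14: x = 44, y = -26
step 15: x = 48, y = -28
step 16: x = 46, y = -27
The first disagreement with the log is at step 8, where the value should be x = 27.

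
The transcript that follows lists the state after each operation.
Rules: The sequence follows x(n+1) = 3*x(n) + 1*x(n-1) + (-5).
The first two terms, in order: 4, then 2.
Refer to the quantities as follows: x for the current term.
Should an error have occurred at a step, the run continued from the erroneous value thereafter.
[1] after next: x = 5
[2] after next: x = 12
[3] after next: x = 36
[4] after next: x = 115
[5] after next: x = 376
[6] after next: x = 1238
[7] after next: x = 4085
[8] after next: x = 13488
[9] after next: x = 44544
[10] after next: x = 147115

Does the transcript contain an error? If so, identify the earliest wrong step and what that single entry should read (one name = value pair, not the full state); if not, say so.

Recomputing the run from the initial state:
step 1: x = 5
step 2: x = 12
step 3: x = 36
step 4: x = 115
step 5: x = 376
step 6: x = 1238
step 7: x = 4085
step 8: x = 13488
step 9: x = 44544
step 10: x = 147115
This matches the transcript at every step.

no error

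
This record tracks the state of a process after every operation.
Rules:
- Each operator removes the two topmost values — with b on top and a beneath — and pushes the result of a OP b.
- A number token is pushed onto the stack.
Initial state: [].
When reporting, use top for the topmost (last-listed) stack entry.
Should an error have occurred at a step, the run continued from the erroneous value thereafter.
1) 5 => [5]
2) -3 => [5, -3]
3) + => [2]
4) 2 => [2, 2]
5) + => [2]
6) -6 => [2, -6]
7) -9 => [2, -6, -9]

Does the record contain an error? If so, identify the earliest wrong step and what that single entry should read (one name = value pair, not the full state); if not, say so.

step 5, top = 4

Recomputing the run from the initial state:
step 1: [5]
step 2: [5, -3]
step 3: [2]
step 4: [2, 2]
step 5: [4]
step 6: [4, -6]
step 7: [4, -6, -9]
The first disagreement with the record is at step 5, where the value should be top = 4.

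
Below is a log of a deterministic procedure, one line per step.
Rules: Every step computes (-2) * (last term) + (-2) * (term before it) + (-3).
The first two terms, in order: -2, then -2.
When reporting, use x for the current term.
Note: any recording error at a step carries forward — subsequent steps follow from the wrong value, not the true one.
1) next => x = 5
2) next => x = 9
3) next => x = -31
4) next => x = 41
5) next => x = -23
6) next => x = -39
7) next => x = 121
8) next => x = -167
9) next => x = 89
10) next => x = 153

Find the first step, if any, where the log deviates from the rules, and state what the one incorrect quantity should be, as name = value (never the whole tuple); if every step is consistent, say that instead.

Recomputing the run from the initial state:
step 1: x = 5
step 2: x = -9
step 3: x = 5
step 4: x = 5
step 5: x = -23
step 6: x = 33
step 7: x = -23
step 8: x = -23
step 9: x = 89
step 10: x = -135
The first disagreement with the log is at step 2, where the value should be x = -9.

step 2, x = -9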